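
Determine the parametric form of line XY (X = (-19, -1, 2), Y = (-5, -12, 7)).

Direction vector d = Y - X = (-5 + 19, -12 + 1, 7 - 2) = (14, -11, 5)
Parametric form r = X + t·d:
x = -19 + 14t, y = -1 - 11t, z = 2 + 5t

x = -19 + 14t, y = -1 - 11t, z = 2 + 5t


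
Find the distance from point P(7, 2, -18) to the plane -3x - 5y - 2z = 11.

distance = |a·x₀ + b·y₀ + c·z₀ - d| / √(a² + b² + c²)
  = |(-3)·7 + (-5)·2 + (-2)·(-18) - 11| / √((-3)² + (-5)² + (-2)²)
  = |-21 - 10 + 36 - 11| / √(9 + 25 + 4)
  = |-6| / √38
  = 6 / 6.164
  ≈ 0.9733

0.9733


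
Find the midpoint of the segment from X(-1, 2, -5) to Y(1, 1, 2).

M = ((x₁+x₂)/2, (y₁+y₂)/2, (z₁+z₂)/2)
  = ((-1 + 1)/2, (2 + 1)/2, (-5 + 2)/2)
  = (0/2, 3/2, -3/2)
  = (0, 1.5, -1.5)

(0, 1.5, -1.5)


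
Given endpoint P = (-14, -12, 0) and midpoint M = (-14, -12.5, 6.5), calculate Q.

Q = 2M - P
  = (2·(-14) - (-14), 2·(-12.5) - (-12), 2·6.5 - 0)
  = (-28 + 14, -25 + 12, 13 + 0)
  = (-14, -13, 13)

(-14, -13, 13)


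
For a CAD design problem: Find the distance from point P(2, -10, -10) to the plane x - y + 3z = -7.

distance = |a·x₀ + b·y₀ + c·z₀ - d| / √(a² + b² + c²)
  = |1·2 + (-1)·(-10) + 3·(-10) - (-7)| / √(1² + (-1)² + 3²)
  = |2 + 10 - 30 + 7| / √(1 + 1 + 9)
  = |-11| / √11
  = 11 / 3.317
  ≈ 3.317

3.317


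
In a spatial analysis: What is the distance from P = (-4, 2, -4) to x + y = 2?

distance = |a·x₀ + b·y₀ + c·z₀ - d| / √(a² + b² + c²)
  = |1·(-4) + 1·2 + 0·(-4) - 2| / √(1² + 1² + 0²)
  = |-4 + 2 + 0 - 2| / √(1 + 1 + 0)
  = |-4| / √2
  = 4 / 1.414
  ≈ 2.828

2.828


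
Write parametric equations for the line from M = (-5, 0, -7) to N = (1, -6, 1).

Direction vector d = N - M = (1 + 5, -6 + 0, 1 + 7) = (6, -6, 8)
Parametric form r = M + t·d:
x = -5 + 6t, y = 0 - 6t, z = -7 + 8t

x = -5 + 6t, y = 0 - 6t, z = -7 + 8t


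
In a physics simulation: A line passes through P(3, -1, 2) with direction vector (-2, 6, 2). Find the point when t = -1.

P(t) = P + t·d
  = (3 + (-2)·(-1), -1 + 6·(-1), 2 + 2·(-1))
  = (3 + 2, -1 - 6, 2 - 2)
  = (5, -7, 0)

(5, -7, 0)


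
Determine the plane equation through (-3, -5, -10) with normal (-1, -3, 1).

The plane through P with normal n = (a, b, c) satisfies n·(r - P) = 0,
i.e. ax + by + cz = a·x₀ + b·y₀ + c·z₀.
d = (-1)·(-3) + (-3)·(-5) + 1·(-10)
  = 3 + 15 - 10
  = 8
Equation: -x - 3y + z = 8

-x - 3y + z = 8


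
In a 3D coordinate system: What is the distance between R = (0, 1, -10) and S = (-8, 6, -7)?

d = √[(x₂-x₁)² + (y₂-y₁)² + (z₂-z₁)²]
  = √[(-8)² + 5² + 3²]
  = √[64 + 25 + 9]
  = √98
  ≈ 9.899

9.899


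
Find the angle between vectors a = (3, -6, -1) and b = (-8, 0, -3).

a·b = 3·(-8) + (-6)·0 + (-1)·(-3) = -24 + 0 + 3 = -21
|a| = √(3² + (-6)² + (-1)²) = √46 ≈ 6.782
|b| = √((-8)² + 0² + (-3)²) = √73 ≈ 8.544
cos θ = (a·b)/(|a||b|) = -21/(6.782·8.544) ≈ -0.3624
θ = arccos(-0.3624) ≈ 111.2°

111.2°


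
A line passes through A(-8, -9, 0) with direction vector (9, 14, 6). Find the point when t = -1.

P(t) = A + t·d
  = (-8 + 9·(-1), -9 + 14·(-1), 0 + 6·(-1))
  = (-8 - 9, -9 - 14, 0 - 6)
  = (-17, -23, -6)

(-17, -23, -6)


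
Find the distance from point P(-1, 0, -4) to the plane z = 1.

distance = |a·x₀ + b·y₀ + c·z₀ - d| / √(a² + b² + c²)
  = |0·(-1) + 0·0 + 1·(-4) - 1| / √(0² + 0² + 1²)
  = |0 + 0 - 4 - 1| / √(0 + 0 + 1)
  = |-5| / √1
  = 5 / 1
  ≈ 5

5


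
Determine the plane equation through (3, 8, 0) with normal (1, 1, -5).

The plane through P with normal n = (a, b, c) satisfies n·(r - P) = 0,
i.e. ax + by + cz = a·x₀ + b·y₀ + c·z₀.
d = 1·3 + 1·8 + (-5)·0
  = 3 + 8 + 0
  = 11
Equation: x + y - 5z = 11

x + y - 5z = 11


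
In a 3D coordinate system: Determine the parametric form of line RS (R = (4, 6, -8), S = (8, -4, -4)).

Direction vector d = S - R = (8 - 4, -4 - 6, -4 + 8) = (4, -10, 4)
Parametric form r = R + t·d:
x = 4 + 4t, y = 6 - 10t, z = -8 + 4t

x = 4 + 4t, y = 6 - 10t, z = -8 + 4t


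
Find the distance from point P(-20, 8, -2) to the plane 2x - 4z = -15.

distance = |a·x₀ + b·y₀ + c·z₀ - d| / √(a² + b² + c²)
  = |2·(-20) + 0·8 + (-4)·(-2) - (-15)| / √(2² + 0² + (-4)²)
  = |-40 + 0 + 8 + 15| / √(4 + 0 + 16)
  = |-17| / √20
  = 17 / 4.472
  ≈ 3.801

3.801


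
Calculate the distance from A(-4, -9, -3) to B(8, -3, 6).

d = √[(x₂-x₁)² + (y₂-y₁)² + (z₂-z₁)²]
  = √[12² + 6² + 9²]
  = √[144 + 36 + 81]
  = √261
  ≈ 16.16

16.16


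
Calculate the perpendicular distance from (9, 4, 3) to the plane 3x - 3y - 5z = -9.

distance = |a·x₀ + b·y₀ + c·z₀ - d| / √(a² + b² + c²)
  = |3·9 + (-3)·4 + (-5)·3 - (-9)| / √(3² + (-3)² + (-5)²)
  = |27 - 12 - 15 + 9| / √(9 + 9 + 25)
  = |9| / √43
  = 9 / 6.557
  ≈ 1.372

1.372


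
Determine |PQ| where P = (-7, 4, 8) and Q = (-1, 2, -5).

d = √[(x₂-x₁)² + (y₂-y₁)² + (z₂-z₁)²]
  = √[6² + (-2)² + (-13)²]
  = √[36 + 4 + 169]
  = √209
  ≈ 14.46

14.46


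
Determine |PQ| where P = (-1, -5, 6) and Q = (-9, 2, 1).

d = √[(x₂-x₁)² + (y₂-y₁)² + (z₂-z₁)²]
  = √[(-8)² + 7² + (-5)²]
  = √[64 + 49 + 25]
  = √138
  ≈ 11.75

11.75


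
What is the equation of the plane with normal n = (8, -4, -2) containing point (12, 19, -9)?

The plane through P with normal n = (a, b, c) satisfies n·(r - P) = 0,
i.e. ax + by + cz = a·x₀ + b·y₀ + c·z₀.
d = 8·12 + (-4)·19 + (-2)·(-9)
  = 96 - 76 + 18
  = 38
Equation: 8x - 4y - 2z = 38

8x - 4y - 2z = 38


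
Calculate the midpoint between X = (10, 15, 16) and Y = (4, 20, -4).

M = ((x₁+x₂)/2, (y₁+y₂)/2, (z₁+z₂)/2)
  = ((10 + 4)/2, (15 + 20)/2, (16 - 4)/2)
  = (14/2, 35/2, 12/2)
  = (7, 17.5, 6)

(7, 17.5, 6)


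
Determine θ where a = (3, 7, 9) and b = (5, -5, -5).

a·b = 3·5 + 7·(-5) + 9·(-5) = 15 - 35 - 45 = -65
|a| = √(3² + 7² + 9²) = √139 ≈ 11.79
|b| = √(5² + (-5)² + (-5)²) = √75 ≈ 8.66
cos θ = (a·b)/(|a||b|) = -65/(11.79·8.66) ≈ -0.6366
θ = arccos(-0.6366) ≈ 129.5°

129.5°


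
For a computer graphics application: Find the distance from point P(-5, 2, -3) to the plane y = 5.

distance = |a·x₀ + b·y₀ + c·z₀ - d| / √(a² + b² + c²)
  = |0·(-5) + 1·2 + 0·(-3) - 5| / √(0² + 1² + 0²)
  = |0 + 2 + 0 - 5| / √(0 + 1 + 0)
  = |-3| / √1
  = 3 / 1
  ≈ 3

3


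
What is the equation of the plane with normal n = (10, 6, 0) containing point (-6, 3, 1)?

The plane through P with normal n = (a, b, c) satisfies n·(r - P) = 0,
i.e. ax + by + cz = a·x₀ + b·y₀ + c·z₀.
d = 10·(-6) + 6·3 + 0·1
  = -60 + 18 + 0
  = -42
Equation: 10x + 6y = -42

10x + 6y = -42


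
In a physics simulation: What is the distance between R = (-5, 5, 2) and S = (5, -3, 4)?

d = √[(x₂-x₁)² + (y₂-y₁)² + (z₂-z₁)²]
  = √[10² + (-8)² + 2²]
  = √[100 + 64 + 4]
  = √168
  ≈ 12.96

12.96


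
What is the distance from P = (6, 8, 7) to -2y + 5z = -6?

distance = |a·x₀ + b·y₀ + c·z₀ - d| / √(a² + b² + c²)
  = |0·6 + (-2)·8 + 5·7 - (-6)| / √(0² + (-2)² + 5²)
  = |0 - 16 + 35 + 6| / √(0 + 4 + 25)
  = |25| / √29
  = 25 / 5.385
  ≈ 4.642

4.642


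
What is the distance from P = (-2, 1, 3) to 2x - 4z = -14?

distance = |a·x₀ + b·y₀ + c·z₀ - d| / √(a² + b² + c²)
  = |2·(-2) + 0·1 + (-4)·3 - (-14)| / √(2² + 0² + (-4)²)
  = |-4 + 0 - 12 + 14| / √(4 + 0 + 16)
  = |-2| / √20
  = 2 / 4.472
  ≈ 0.4472

0.4472


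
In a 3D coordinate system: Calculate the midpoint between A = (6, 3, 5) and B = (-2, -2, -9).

M = ((x₁+x₂)/2, (y₁+y₂)/2, (z₁+z₂)/2)
  = ((6 - 2)/2, (3 - 2)/2, (5 - 9)/2)
  = (4/2, 1/2, -4/2)
  = (2, 0.5, -2)

(2, 0.5, -2)


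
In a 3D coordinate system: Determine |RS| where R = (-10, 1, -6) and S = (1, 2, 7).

d = √[(x₂-x₁)² + (y₂-y₁)² + (z₂-z₁)²]
  = √[11² + 1² + 13²]
  = √[121 + 1 + 169]
  = √291
  ≈ 17.06

17.06


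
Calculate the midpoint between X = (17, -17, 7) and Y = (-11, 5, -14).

M = ((x₁+x₂)/2, (y₁+y₂)/2, (z₁+z₂)/2)
  = ((17 - 11)/2, (-17 + 5)/2, (7 - 14)/2)
  = (6/2, -12/2, -7/2)
  = (3, -6, -3.5)

(3, -6, -3.5)


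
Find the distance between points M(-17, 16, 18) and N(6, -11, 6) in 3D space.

d = √[(x₂-x₁)² + (y₂-y₁)² + (z₂-z₁)²]
  = √[23² + (-27)² + (-12)²]
  = √[529 + 729 + 144]
  = √1402
  ≈ 37.44

37.44


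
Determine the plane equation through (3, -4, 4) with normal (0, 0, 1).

The plane through P with normal n = (a, b, c) satisfies n·(r - P) = 0,
i.e. ax + by + cz = a·x₀ + b·y₀ + c·z₀.
d = 0·3 + 0·(-4) + 1·4
  = 0 + 0 + 4
  = 4
Equation: z = 4

z = 4


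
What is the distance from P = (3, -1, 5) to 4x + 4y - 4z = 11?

distance = |a·x₀ + b·y₀ + c·z₀ - d| / √(a² + b² + c²)
  = |4·3 + 4·(-1) + (-4)·5 - 11| / √(4² + 4² + (-4)²)
  = |12 - 4 - 20 - 11| / √(16 + 16 + 16)
  = |-23| / √48
  = 23 / 6.928
  ≈ 3.32

3.32


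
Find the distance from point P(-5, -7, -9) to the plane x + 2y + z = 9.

distance = |a·x₀ + b·y₀ + c·z₀ - d| / √(a² + b² + c²)
  = |1·(-5) + 2·(-7) + 1·(-9) - 9| / √(1² + 2² + 1²)
  = |-5 - 14 - 9 - 9| / √(1 + 4 + 1)
  = |-37| / √6
  = 37 / 2.449
  ≈ 15.11

15.11


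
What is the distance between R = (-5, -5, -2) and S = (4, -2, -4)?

d = √[(x₂-x₁)² + (y₂-y₁)² + (z₂-z₁)²]
  = √[9² + 3² + (-2)²]
  = √[81 + 9 + 4]
  = √94
  ≈ 9.695

9.695


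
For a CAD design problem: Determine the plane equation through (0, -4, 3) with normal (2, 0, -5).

The plane through P with normal n = (a, b, c) satisfies n·(r - P) = 0,
i.e. ax + by + cz = a·x₀ + b·y₀ + c·z₀.
d = 2·0 + 0·(-4) + (-5)·3
  = 0 + 0 - 15
  = -15
Equation: 2x - 5z = -15

2x - 5z = -15


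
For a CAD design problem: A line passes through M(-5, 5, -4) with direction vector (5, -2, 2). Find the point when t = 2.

P(t) = M + t·d
  = (-5 + 5·2, 5 + (-2)·2, -4 + 2·2)
  = (-5 + 10, 5 - 4, -4 + 4)
  = (5, 1, 0)

(5, 1, 0)


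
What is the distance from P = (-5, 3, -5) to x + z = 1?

distance = |a·x₀ + b·y₀ + c·z₀ - d| / √(a² + b² + c²)
  = |1·(-5) + 0·3 + 1·(-5) - 1| / √(1² + 0² + 1²)
  = |-5 + 0 - 5 - 1| / √(1 + 0 + 1)
  = |-11| / √2
  = 11 / 1.414
  ≈ 7.778

7.778


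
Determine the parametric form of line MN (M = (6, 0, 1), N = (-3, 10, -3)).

Direction vector d = N - M = (-3 - 6, 10 + 0, -3 - 1) = (-9, 10, -4)
Parametric form r = M + t·d:
x = 6 - 9t, y = 0 + 10t, z = 1 - 4t

x = 6 - 9t, y = 0 + 10t, z = 1 - 4t


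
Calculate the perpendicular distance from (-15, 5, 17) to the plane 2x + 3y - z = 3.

distance = |a·x₀ + b·y₀ + c·z₀ - d| / √(a² + b² + c²)
  = |2·(-15) + 3·5 + (-1)·17 - 3| / √(2² + 3² + (-1)²)
  = |-30 + 15 - 17 - 3| / √(4 + 9 + 1)
  = |-35| / √14
  = 35 / 3.742
  ≈ 9.354

9.354


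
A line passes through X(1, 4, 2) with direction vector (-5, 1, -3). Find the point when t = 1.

P(t) = X + t·d
  = (1 + (-5)·1, 4 + 1·1, 2 + (-3)·1)
  = (1 - 5, 4 + 1, 2 - 3)
  = (-4, 5, -1)

(-4, 5, -1)


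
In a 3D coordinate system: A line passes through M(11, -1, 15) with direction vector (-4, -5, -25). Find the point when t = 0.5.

P(t) = M + t·d
  = (11 + (-4)·0.5, -1 + (-5)·0.5, 15 + (-25)·0.5)
  = (11 - 2, -1 - 2.5, 15 - 12.5)
  = (9, -3.5, 2.5)

(9, -3.5, 2.5)


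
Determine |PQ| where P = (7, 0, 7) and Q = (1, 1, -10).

d = √[(x₂-x₁)² + (y₂-y₁)² + (z₂-z₁)²]
  = √[(-6)² + 1² + (-17)²]
  = √[36 + 1 + 289]
  = √326
  ≈ 18.06

18.06


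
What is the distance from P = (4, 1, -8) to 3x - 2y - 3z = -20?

distance = |a·x₀ + b·y₀ + c·z₀ - d| / √(a² + b² + c²)
  = |3·4 + (-2)·1 + (-3)·(-8) - (-20)| / √(3² + (-2)² + (-3)²)
  = |12 - 2 + 24 + 20| / √(9 + 4 + 9)
  = |54| / √22
  = 54 / 4.69
  ≈ 11.51

11.51


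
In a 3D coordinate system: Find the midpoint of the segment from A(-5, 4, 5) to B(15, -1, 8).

M = ((x₁+x₂)/2, (y₁+y₂)/2, (z₁+z₂)/2)
  = ((-5 + 15)/2, (4 - 1)/2, (5 + 8)/2)
  = (10/2, 3/2, 13/2)
  = (5, 1.5, 6.5)

(5, 1.5, 6.5)


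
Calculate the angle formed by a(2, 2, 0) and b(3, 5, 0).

a·b = 2·3 + 2·5 + 0·0 = 6 + 10 + 0 = 16
|a| = √(2² + 2² + 0²) = √8 ≈ 2.828
|b| = √(3² + 5² + 0²) = √34 ≈ 5.831
cos θ = (a·b)/(|a||b|) = 16/(2.828·5.831) ≈ 0.9701
θ = arccos(0.9701) ≈ 14.04°

14.04°


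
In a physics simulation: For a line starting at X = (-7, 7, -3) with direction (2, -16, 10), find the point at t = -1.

P(t) = X + t·d
  = (-7 + 2·(-1), 7 + (-16)·(-1), -3 + 10·(-1))
  = (-7 - 2, 7 + 16, -3 - 10)
  = (-9, 23, -13)

(-9, 23, -13)


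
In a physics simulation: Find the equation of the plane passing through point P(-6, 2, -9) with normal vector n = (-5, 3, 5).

The plane through P with normal n = (a, b, c) satisfies n·(r - P) = 0,
i.e. ax + by + cz = a·x₀ + b·y₀ + c·z₀.
d = (-5)·(-6) + 3·2 + 5·(-9)
  = 30 + 6 - 45
  = -9
Equation: -5x + 3y + 5z = -9

-5x + 3y + 5z = -9


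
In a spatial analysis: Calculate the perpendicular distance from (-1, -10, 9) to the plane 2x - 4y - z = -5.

distance = |a·x₀ + b·y₀ + c·z₀ - d| / √(a² + b² + c²)
  = |2·(-1) + (-4)·(-10) + (-1)·9 - (-5)| / √(2² + (-4)² + (-1)²)
  = |-2 + 40 - 9 + 5| / √(4 + 16 + 1)
  = |34| / √21
  = 34 / 4.583
  ≈ 7.419

7.419


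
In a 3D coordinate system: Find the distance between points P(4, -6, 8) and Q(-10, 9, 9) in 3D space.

d = √[(x₂-x₁)² + (y₂-y₁)² + (z₂-z₁)²]
  = √[(-14)² + 15² + 1²]
  = √[196 + 225 + 1]
  = √422
  ≈ 20.54

20.54


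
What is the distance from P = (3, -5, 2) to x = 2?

distance = |a·x₀ + b·y₀ + c·z₀ - d| / √(a² + b² + c²)
  = |1·3 + 0·(-5) + 0·2 - 2| / √(1² + 0² + 0²)
  = |3 + 0 + 0 - 2| / √(1 + 0 + 0)
  = |1| / √1
  = 1 / 1
  ≈ 1

1


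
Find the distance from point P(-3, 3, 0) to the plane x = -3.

distance = |a·x₀ + b·y₀ + c·z₀ - d| / √(a² + b² + c²)
  = |1·(-3) + 0·3 + 0·0 - (-3)| / √(1² + 0² + 0²)
  = |-3 + 0 + 0 + 3| / √(1 + 0 + 0)
  = |0| / √1
  = 0 / 1
  ≈ 0

0


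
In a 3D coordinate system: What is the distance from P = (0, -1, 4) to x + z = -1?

distance = |a·x₀ + b·y₀ + c·z₀ - d| / √(a² + b² + c²)
  = |1·0 + 0·(-1) + 1·4 - (-1)| / √(1² + 0² + 1²)
  = |0 + 0 + 4 + 1| / √(1 + 0 + 1)
  = |5| / √2
  = 5 / 1.414
  ≈ 3.536

3.536


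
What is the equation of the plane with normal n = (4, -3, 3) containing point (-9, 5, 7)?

The plane through P with normal n = (a, b, c) satisfies n·(r - P) = 0,
i.e. ax + by + cz = a·x₀ + b·y₀ + c·z₀.
d = 4·(-9) + (-3)·5 + 3·7
  = -36 - 15 + 21
  = -30
Equation: 4x - 3y + 3z = -30

4x - 3y + 3z = -30


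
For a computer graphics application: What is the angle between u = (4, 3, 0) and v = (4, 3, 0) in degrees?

u·v = 4·4 + 3·3 + 0·0 = 16 + 9 + 0 = 25
|u| = √(4² + 3² + 0²) = √25 ≈ 5
|v| = √(4² + 3² + 0²) = √25 ≈ 5
cos θ = (u·v)/(|u||v|) = 25/(5·5) ≈ 1
θ = arccos(1) ≈ 0°

0°


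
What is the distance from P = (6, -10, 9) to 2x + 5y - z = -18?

distance = |a·x₀ + b·y₀ + c·z₀ - d| / √(a² + b² + c²)
  = |2·6 + 5·(-10) + (-1)·9 - (-18)| / √(2² + 5² + (-1)²)
  = |12 - 50 - 9 + 18| / √(4 + 25 + 1)
  = |-29| / √30
  = 29 / 5.477
  ≈ 5.295

5.295


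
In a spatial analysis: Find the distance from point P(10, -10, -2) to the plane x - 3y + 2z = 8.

distance = |a·x₀ + b·y₀ + c·z₀ - d| / √(a² + b² + c²)
  = |1·10 + (-3)·(-10) + 2·(-2) - 8| / √(1² + (-3)² + 2²)
  = |10 + 30 - 4 - 8| / √(1 + 9 + 4)
  = |28| / √14
  = 28 / 3.742
  ≈ 7.483

7.483


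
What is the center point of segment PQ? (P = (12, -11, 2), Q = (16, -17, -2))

M = ((x₁+x₂)/2, (y₁+y₂)/2, (z₁+z₂)/2)
  = ((12 + 16)/2, (-11 - 17)/2, (2 - 2)/2)
  = (28/2, -28/2, 0/2)
  = (14, -14, 0)

(14, -14, 0)


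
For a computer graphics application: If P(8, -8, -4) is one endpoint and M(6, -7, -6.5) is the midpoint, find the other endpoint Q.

Q = 2M - P
  = (2·6 - 8, 2·(-7) - (-8), 2·(-6.5) - (-4))
  = (12 - 8, -14 + 8, -13 + 4)
  = (4, -6, -9)

(4, -6, -9)


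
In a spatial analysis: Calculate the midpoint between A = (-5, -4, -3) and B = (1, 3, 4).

M = ((x₁+x₂)/2, (y₁+y₂)/2, (z₁+z₂)/2)
  = ((-5 + 1)/2, (-4 + 3)/2, (-3 + 4)/2)
  = (-4/2, -1/2, 1/2)
  = (-2, -0.5, 0.5)

(-2, -0.5, 0.5)


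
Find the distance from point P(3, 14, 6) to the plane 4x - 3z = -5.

distance = |a·x₀ + b·y₀ + c·z₀ - d| / √(a² + b² + c²)
  = |4·3 + 0·14 + (-3)·6 - (-5)| / √(4² + 0² + (-3)²)
  = |12 + 0 - 18 + 5| / √(16 + 0 + 9)
  = |-1| / √25
  = 1 / 5
  ≈ 0.2

0.2


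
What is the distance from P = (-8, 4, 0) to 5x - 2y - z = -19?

distance = |a·x₀ + b·y₀ + c·z₀ - d| / √(a² + b² + c²)
  = |5·(-8) + (-2)·4 + (-1)·0 - (-19)| / √(5² + (-2)² + (-1)²)
  = |-40 - 8 + 0 + 19| / √(25 + 4 + 1)
  = |-29| / √30
  = 29 / 5.477
  ≈ 5.295

5.295


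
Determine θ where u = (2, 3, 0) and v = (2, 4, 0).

u·v = 2·2 + 3·4 + 0·0 = 4 + 12 + 0 = 16
|u| = √(2² + 3² + 0²) = √13 ≈ 3.606
|v| = √(2² + 4² + 0²) = √20 ≈ 4.472
cos θ = (u·v)/(|u||v|) = 16/(3.606·4.472) ≈ 0.9923
θ = arccos(0.9923) ≈ 7.125°

7.125°


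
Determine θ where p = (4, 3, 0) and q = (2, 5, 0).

p·q = 4·2 + 3·5 + 0·0 = 8 + 15 + 0 = 23
|p| = √(4² + 3² + 0²) = √25 ≈ 5
|q| = √(2² + 5² + 0²) = √29 ≈ 5.385
cos θ = (p·q)/(|p||q|) = 23/(5·5.385) ≈ 0.8542
θ = arccos(0.8542) ≈ 31.33°

31.33°


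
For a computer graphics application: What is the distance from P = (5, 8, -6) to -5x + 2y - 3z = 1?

distance = |a·x₀ + b·y₀ + c·z₀ - d| / √(a² + b² + c²)
  = |(-5)·5 + 2·8 + (-3)·(-6) - 1| / √((-5)² + 2² + (-3)²)
  = |-25 + 16 + 18 - 1| / √(25 + 4 + 9)
  = |8| / √38
  = 8 / 6.164
  ≈ 1.298

1.298


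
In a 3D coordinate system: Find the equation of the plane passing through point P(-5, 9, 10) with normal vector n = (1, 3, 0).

The plane through P with normal n = (a, b, c) satisfies n·(r - P) = 0,
i.e. ax + by + cz = a·x₀ + b·y₀ + c·z₀.
d = 1·(-5) + 3·9 + 0·10
  = -5 + 27 + 0
  = 22
Equation: x + 3y = 22

x + 3y = 22


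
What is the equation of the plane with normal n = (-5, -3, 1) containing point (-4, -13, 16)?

The plane through P with normal n = (a, b, c) satisfies n·(r - P) = 0,
i.e. ax + by + cz = a·x₀ + b·y₀ + c·z₀.
d = (-5)·(-4) + (-3)·(-13) + 1·16
  = 20 + 39 + 16
  = 75
Equation: -5x - 3y + z = 75

-5x - 3y + z = 75


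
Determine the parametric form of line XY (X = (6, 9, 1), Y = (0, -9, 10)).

Direction vector d = Y - X = (0 - 6, -9 - 9, 10 - 1) = (-6, -18, 9)
Parametric form r = X + t·d:
x = 6 - 6t, y = 9 - 18t, z = 1 + 9t

x = 6 - 6t, y = 9 - 18t, z = 1 + 9t


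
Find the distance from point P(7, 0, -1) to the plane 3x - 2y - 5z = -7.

distance = |a·x₀ + b·y₀ + c·z₀ - d| / √(a² + b² + c²)
  = |3·7 + (-2)·0 + (-5)·(-1) - (-7)| / √(3² + (-2)² + (-5)²)
  = |21 + 0 + 5 + 7| / √(9 + 4 + 25)
  = |33| / √38
  = 33 / 6.164
  ≈ 5.353

5.353


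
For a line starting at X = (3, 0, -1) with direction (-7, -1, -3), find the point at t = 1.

P(t) = X + t·d
  = (3 + (-7)·1, 0 + (-1)·1, -1 + (-3)·1)
  = (3 - 7, 0 - 1, -1 - 3)
  = (-4, -1, -4)

(-4, -1, -4)


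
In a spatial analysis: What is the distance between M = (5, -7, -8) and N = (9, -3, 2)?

d = √[(x₂-x₁)² + (y₂-y₁)² + (z₂-z₁)²]
  = √[4² + 4² + 10²]
  = √[16 + 16 + 100]
  = √132
  ≈ 11.49

11.49


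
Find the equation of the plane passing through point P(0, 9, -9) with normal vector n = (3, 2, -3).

The plane through P with normal n = (a, b, c) satisfies n·(r - P) = 0,
i.e. ax + by + cz = a·x₀ + b·y₀ + c·z₀.
d = 3·0 + 2·9 + (-3)·(-9)
  = 0 + 18 + 27
  = 45
Equation: 3x + 2y - 3z = 45

3x + 2y - 3z = 45


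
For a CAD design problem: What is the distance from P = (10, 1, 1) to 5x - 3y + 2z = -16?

distance = |a·x₀ + b·y₀ + c·z₀ - d| / √(a² + b² + c²)
  = |5·10 + (-3)·1 + 2·1 - (-16)| / √(5² + (-3)² + 2²)
  = |50 - 3 + 2 + 16| / √(25 + 9 + 4)
  = |65| / √38
  = 65 / 6.164
  ≈ 10.54

10.54


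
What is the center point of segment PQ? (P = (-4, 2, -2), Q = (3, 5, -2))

M = ((x₁+x₂)/2, (y₁+y₂)/2, (z₁+z₂)/2)
  = ((-4 + 3)/2, (2 + 5)/2, (-2 - 2)/2)
  = (-1/2, 7/2, -4/2)
  = (-0.5, 3.5, -2)

(-0.5, 3.5, -2)


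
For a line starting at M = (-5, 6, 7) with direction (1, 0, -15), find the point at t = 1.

P(t) = M + t·d
  = (-5 + 1·1, 6 + 0·1, 7 + (-15)·1)
  = (-5 + 1, 6 + 0, 7 - 15)
  = (-4, 6, -8)

(-4, 6, -8)


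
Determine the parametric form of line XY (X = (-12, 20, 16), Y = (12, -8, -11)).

Direction vector d = Y - X = (12 + 12, -8 - 20, -11 - 16) = (24, -28, -27)
Parametric form r = X + t·d:
x = -12 + 24t, y = 20 - 28t, z = 16 - 27t

x = -12 + 24t, y = 20 - 28t, z = 16 - 27t


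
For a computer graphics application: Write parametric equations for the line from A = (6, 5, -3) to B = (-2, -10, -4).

Direction vector d = B - A = (-2 - 6, -10 - 5, -4 + 3) = (-8, -15, -1)
Parametric form r = A + t·d:
x = 6 - 8t, y = 5 - 15t, z = -3 - t

x = 6 - 8t, y = 5 - 15t, z = -3 - t


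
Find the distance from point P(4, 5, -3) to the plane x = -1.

distance = |a·x₀ + b·y₀ + c·z₀ - d| / √(a² + b² + c²)
  = |1·4 + 0·5 + 0·(-3) - (-1)| / √(1² + 0² + 0²)
  = |4 + 0 + 0 + 1| / √(1 + 0 + 0)
  = |5| / √1
  = 5 / 1
  ≈ 5

5


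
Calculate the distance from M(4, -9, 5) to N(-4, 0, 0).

d = √[(x₂-x₁)² + (y₂-y₁)² + (z₂-z₁)²]
  = √[(-8)² + 9² + (-5)²]
  = √[64 + 81 + 25]
  = √170
  ≈ 13.04

13.04


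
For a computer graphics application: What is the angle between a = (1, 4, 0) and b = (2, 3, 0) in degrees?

a·b = 1·2 + 4·3 + 0·0 = 2 + 12 + 0 = 14
|a| = √(1² + 4² + 0²) = √17 ≈ 4.123
|b| = √(2² + 3² + 0²) = √13 ≈ 3.606
cos θ = (a·b)/(|a||b|) = 14/(4.123·3.606) ≈ 0.9417
θ = arccos(0.9417) ≈ 19.65°

19.65°


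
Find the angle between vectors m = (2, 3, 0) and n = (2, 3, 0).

m·n = 2·2 + 3·3 + 0·0 = 4 + 9 + 0 = 13
|m| = √(2² + 3² + 0²) = √13 ≈ 3.606
|n| = √(2² + 3² + 0²) = √13 ≈ 3.606
cos θ = (m·n)/(|m||n|) = 13/(3.606·3.606) ≈ 1
θ = arccos(1) ≈ 0°

0°


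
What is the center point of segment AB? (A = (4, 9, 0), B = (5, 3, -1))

M = ((x₁+x₂)/2, (y₁+y₂)/2, (z₁+z₂)/2)
  = ((4 + 5)/2, (9 + 3)/2, (0 - 1)/2)
  = (9/2, 12/2, -1/2)
  = (4.5, 6, -0.5)

(4.5, 6, -0.5)


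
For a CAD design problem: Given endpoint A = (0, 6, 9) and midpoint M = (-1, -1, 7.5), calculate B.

B = 2M - A
  = (2·(-1) - 0, 2·(-1) - 6, 2·7.5 - 9)
  = (-2 + 0, -2 - 6, 15 - 9)
  = (-2, -8, 6)

(-2, -8, 6)


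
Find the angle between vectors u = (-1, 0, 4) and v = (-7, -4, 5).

u·v = (-1)·(-7) + 0·(-4) + 4·5 = 7 + 0 + 20 = 27
|u| = √((-1)² + 0² + 4²) = √17 ≈ 4.123
|v| = √((-7)² + (-4)² + 5²) = √90 ≈ 9.487
cos θ = (u·v)/(|u||v|) = 27/(4.123·9.487) ≈ 0.6903
θ = arccos(0.6903) ≈ 46.35°

46.35°


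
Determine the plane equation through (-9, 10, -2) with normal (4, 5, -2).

The plane through P with normal n = (a, b, c) satisfies n·(r - P) = 0,
i.e. ax + by + cz = a·x₀ + b·y₀ + c·z₀.
d = 4·(-9) + 5·10 + (-2)·(-2)
  = -36 + 50 + 4
  = 18
Equation: 4x + 5y - 2z = 18

4x + 5y - 2z = 18


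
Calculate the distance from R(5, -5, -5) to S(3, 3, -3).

d = √[(x₂-x₁)² + (y₂-y₁)² + (z₂-z₁)²]
  = √[(-2)² + 8² + 2²]
  = √[4 + 64 + 4]
  = √72
  ≈ 8.485

8.485


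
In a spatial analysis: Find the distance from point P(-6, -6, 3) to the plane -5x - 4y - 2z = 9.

distance = |a·x₀ + b·y₀ + c·z₀ - d| / √(a² + b² + c²)
  = |(-5)·(-6) + (-4)·(-6) + (-2)·3 - 9| / √((-5)² + (-4)² + (-2)²)
  = |30 + 24 - 6 - 9| / √(25 + 16 + 4)
  = |39| / √45
  = 39 / 6.708
  ≈ 5.814

5.814


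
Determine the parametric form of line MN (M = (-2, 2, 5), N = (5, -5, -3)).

Direction vector d = N - M = (5 + 2, -5 - 2, -3 - 5) = (7, -7, -8)
Parametric form r = M + t·d:
x = -2 + 7t, y = 2 - 7t, z = 5 - 8t

x = -2 + 7t, y = 2 - 7t, z = 5 - 8t


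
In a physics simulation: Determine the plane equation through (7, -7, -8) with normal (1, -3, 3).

The plane through P with normal n = (a, b, c) satisfies n·(r - P) = 0,
i.e. ax + by + cz = a·x₀ + b·y₀ + c·z₀.
d = 1·7 + (-3)·(-7) + 3·(-8)
  = 7 + 21 - 24
  = 4
Equation: x - 3y + 3z = 4

x - 3y + 3z = 4


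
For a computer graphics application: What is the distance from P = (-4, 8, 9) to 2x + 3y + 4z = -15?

distance = |a·x₀ + b·y₀ + c·z₀ - d| / √(a² + b² + c²)
  = |2·(-4) + 3·8 + 4·9 - (-15)| / √(2² + 3² + 4²)
  = |-8 + 24 + 36 + 15| / √(4 + 9 + 16)
  = |67| / √29
  = 67 / 5.385
  ≈ 12.44

12.44


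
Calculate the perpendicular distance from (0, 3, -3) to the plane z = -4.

distance = |a·x₀ + b·y₀ + c·z₀ - d| / √(a² + b² + c²)
  = |0·0 + 0·3 + 1·(-3) - (-4)| / √(0² + 0² + 1²)
  = |0 + 0 - 3 + 4| / √(0 + 0 + 1)
  = |1| / √1
  = 1 / 1
  ≈ 1

1


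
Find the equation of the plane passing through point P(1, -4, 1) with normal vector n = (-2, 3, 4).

The plane through P with normal n = (a, b, c) satisfies n·(r - P) = 0,
i.e. ax + by + cz = a·x₀ + b·y₀ + c·z₀.
d = (-2)·1 + 3·(-4) + 4·1
  = -2 - 12 + 4
  = -10
Equation: -2x + 3y + 4z = -10

-2x + 3y + 4z = -10


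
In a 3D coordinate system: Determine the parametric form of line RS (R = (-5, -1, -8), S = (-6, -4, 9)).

Direction vector d = S - R = (-6 + 5, -4 + 1, 9 + 8) = (-1, -3, 17)
Parametric form r = R + t·d:
x = -5 - t, y = -1 - 3t, z = -8 + 17t

x = -5 - t, y = -1 - 3t, z = -8 + 17t


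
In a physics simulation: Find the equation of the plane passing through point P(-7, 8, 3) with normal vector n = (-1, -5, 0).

The plane through P with normal n = (a, b, c) satisfies n·(r - P) = 0,
i.e. ax + by + cz = a·x₀ + b·y₀ + c·z₀.
d = (-1)·(-7) + (-5)·8 + 0·3
  = 7 - 40 + 0
  = -33
Equation: -x - 5y = -33

-x - 5y = -33


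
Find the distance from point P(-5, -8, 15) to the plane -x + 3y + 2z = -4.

distance = |a·x₀ + b·y₀ + c·z₀ - d| / √(a² + b² + c²)
  = |(-1)·(-5) + 3·(-8) + 2·15 - (-4)| / √((-1)² + 3² + 2²)
  = |5 - 24 + 30 + 4| / √(1 + 9 + 4)
  = |15| / √14
  = 15 / 3.742
  ≈ 4.009

4.009


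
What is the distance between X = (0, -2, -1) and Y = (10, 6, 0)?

d = √[(x₂-x₁)² + (y₂-y₁)² + (z₂-z₁)²]
  = √[10² + 8² + 1²]
  = √[100 + 64 + 1]
  = √165
  ≈ 12.85

12.85


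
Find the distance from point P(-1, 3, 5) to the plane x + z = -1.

distance = |a·x₀ + b·y₀ + c·z₀ - d| / √(a² + b² + c²)
  = |1·(-1) + 0·3 + 1·5 - (-1)| / √(1² + 0² + 1²)
  = |-1 + 0 + 5 + 1| / √(1 + 0 + 1)
  = |5| / √2
  = 5 / 1.414
  ≈ 3.536

3.536


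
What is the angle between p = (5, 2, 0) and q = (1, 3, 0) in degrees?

p·q = 5·1 + 2·3 + 0·0 = 5 + 6 + 0 = 11
|p| = √(5² + 2² + 0²) = √29 ≈ 5.385
|q| = √(1² + 3² + 0²) = √10 ≈ 3.162
cos θ = (p·q)/(|p||q|) = 11/(5.385·3.162) ≈ 0.6459
θ = arccos(0.6459) ≈ 49.76°

49.76°


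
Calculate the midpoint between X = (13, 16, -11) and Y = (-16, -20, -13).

M = ((x₁+x₂)/2, (y₁+y₂)/2, (z₁+z₂)/2)
  = ((13 - 16)/2, (16 - 20)/2, (-11 - 13)/2)
  = (-3/2, -4/2, -24/2)
  = (-1.5, -2, -12)

(-1.5, -2, -12)


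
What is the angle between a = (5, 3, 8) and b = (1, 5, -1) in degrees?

a·b = 5·1 + 3·5 + 8·(-1) = 5 + 15 - 8 = 12
|a| = √(5² + 3² + 8²) = √98 ≈ 9.899
|b| = √(1² + 5² + (-1)²) = √27 ≈ 5.196
cos θ = (a·b)/(|a||b|) = 12/(9.899·5.196) ≈ 0.2333
θ = arccos(0.2333) ≈ 76.51°

76.51°


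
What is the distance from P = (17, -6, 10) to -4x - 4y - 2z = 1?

distance = |a·x₀ + b·y₀ + c·z₀ - d| / √(a² + b² + c²)
  = |(-4)·17 + (-4)·(-6) + (-2)·10 - 1| / √((-4)² + (-4)² + (-2)²)
  = |-68 + 24 - 20 - 1| / √(16 + 16 + 4)
  = |-65| / √36
  = 65 / 6
  ≈ 10.83

10.83


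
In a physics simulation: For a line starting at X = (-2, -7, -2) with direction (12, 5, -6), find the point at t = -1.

P(t) = X + t·d
  = (-2 + 12·(-1), -7 + 5·(-1), -2 + (-6)·(-1))
  = (-2 - 12, -7 - 5, -2 + 6)
  = (-14, -12, 4)

(-14, -12, 4)


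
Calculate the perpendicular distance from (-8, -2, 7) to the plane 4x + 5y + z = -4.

distance = |a·x₀ + b·y₀ + c·z₀ - d| / √(a² + b² + c²)
  = |4·(-8) + 5·(-2) + 1·7 - (-4)| / √(4² + 5² + 1²)
  = |-32 - 10 + 7 + 4| / √(16 + 25 + 1)
  = |-31| / √42
  = 31 / 6.481
  ≈ 4.783

4.783


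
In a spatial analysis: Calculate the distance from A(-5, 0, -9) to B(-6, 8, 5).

d = √[(x₂-x₁)² + (y₂-y₁)² + (z₂-z₁)²]
  = √[(-1)² + 8² + 14²]
  = √[1 + 64 + 196]
  = √261
  ≈ 16.16

16.16


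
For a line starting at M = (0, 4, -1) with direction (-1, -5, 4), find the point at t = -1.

P(t) = M + t·d
  = (0 + (-1)·(-1), 4 + (-5)·(-1), -1 + 4·(-1))
  = (0 + 1, 4 + 5, -1 - 4)
  = (1, 9, -5)

(1, 9, -5)


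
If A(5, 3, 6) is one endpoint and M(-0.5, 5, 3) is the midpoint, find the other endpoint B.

B = 2M - A
  = (2·(-0.5) - 5, 2·5 - 3, 2·3 - 6)
  = (-1 - 5, 10 - 3, 6 - 6)
  = (-6, 7, 0)

(-6, 7, 0)


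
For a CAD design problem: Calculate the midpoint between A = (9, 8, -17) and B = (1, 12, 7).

M = ((x₁+x₂)/2, (y₁+y₂)/2, (z₁+z₂)/2)
  = ((9 + 1)/2, (8 + 12)/2, (-17 + 7)/2)
  = (10/2, 20/2, -10/2)
  = (5, 10, -5)

(5, 10, -5)


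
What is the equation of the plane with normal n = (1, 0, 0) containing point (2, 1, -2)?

The plane through P with normal n = (a, b, c) satisfies n·(r - P) = 0,
i.e. ax + by + cz = a·x₀ + b·y₀ + c·z₀.
d = 1·2 + 0·1 + 0·(-2)
  = 2 + 0 + 0
  = 2
Equation: x = 2

x = 2


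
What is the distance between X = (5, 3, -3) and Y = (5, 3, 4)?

d = √[(x₂-x₁)² + (y₂-y₁)² + (z₂-z₁)²]
  = √[0² + 0² + 7²]
  = √[0 + 0 + 49]
  = √49
  ≈ 7

7


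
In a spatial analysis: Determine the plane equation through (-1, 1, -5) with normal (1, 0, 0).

The plane through P with normal n = (a, b, c) satisfies n·(r - P) = 0,
i.e. ax + by + cz = a·x₀ + b·y₀ + c·z₀.
d = 1·(-1) + 0·1 + 0·(-5)
  = -1 + 0 + 0
  = -1
Equation: x = -1

x = -1


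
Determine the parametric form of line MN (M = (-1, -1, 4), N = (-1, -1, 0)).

Direction vector d = N - M = (-1 + 1, -1 + 1, 0 - 4) = (0, 0, -4)
Parametric form r = M + t·d:
x = -1, y = -1, z = 4 - 4t

x = -1, y = -1, z = 4 - 4t


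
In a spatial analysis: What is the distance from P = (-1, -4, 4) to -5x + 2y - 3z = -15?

distance = |a·x₀ + b·y₀ + c·z₀ - d| / √(a² + b² + c²)
  = |(-5)·(-1) + 2·(-4) + (-3)·4 - (-15)| / √((-5)² + 2² + (-3)²)
  = |5 - 8 - 12 + 15| / √(25 + 4 + 9)
  = |0| / √38
  = 0 / 6.164
  ≈ 0

0


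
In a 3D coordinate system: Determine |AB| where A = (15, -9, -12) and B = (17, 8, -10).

d = √[(x₂-x₁)² + (y₂-y₁)² + (z₂-z₁)²]
  = √[2² + 17² + 2²]
  = √[4 + 289 + 4]
  = √297
  ≈ 17.23

17.23


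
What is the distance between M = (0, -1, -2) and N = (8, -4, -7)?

d = √[(x₂-x₁)² + (y₂-y₁)² + (z₂-z₁)²]
  = √[8² + (-3)² + (-5)²]
  = √[64 + 9 + 25]
  = √98
  ≈ 9.899

9.899


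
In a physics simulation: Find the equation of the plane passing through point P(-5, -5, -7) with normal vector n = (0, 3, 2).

The plane through P with normal n = (a, b, c) satisfies n·(r - P) = 0,
i.e. ax + by + cz = a·x₀ + b·y₀ + c·z₀.
d = 0·(-5) + 3·(-5) + 2·(-7)
  = 0 - 15 - 14
  = -29
Equation: 3y + 2z = -29

3y + 2z = -29


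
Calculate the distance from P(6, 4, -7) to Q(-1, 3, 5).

d = √[(x₂-x₁)² + (y₂-y₁)² + (z₂-z₁)²]
  = √[(-7)² + (-1)² + 12²]
  = √[49 + 1 + 144]
  = √194
  ≈ 13.93

13.93


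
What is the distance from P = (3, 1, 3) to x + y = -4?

distance = |a·x₀ + b·y₀ + c·z₀ - d| / √(a² + b² + c²)
  = |1·3 + 1·1 + 0·3 - (-4)| / √(1² + 1² + 0²)
  = |3 + 1 + 0 + 4| / √(1 + 1 + 0)
  = |8| / √2
  = 8 / 1.414
  ≈ 5.657

5.657


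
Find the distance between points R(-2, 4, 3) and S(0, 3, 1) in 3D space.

d = √[(x₂-x₁)² + (y₂-y₁)² + (z₂-z₁)²]
  = √[2² + (-1)² + (-2)²]
  = √[4 + 1 + 4]
  = √9
  ≈ 3

3


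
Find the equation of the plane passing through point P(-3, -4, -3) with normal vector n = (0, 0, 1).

The plane through P with normal n = (a, b, c) satisfies n·(r - P) = 0,
i.e. ax + by + cz = a·x₀ + b·y₀ + c·z₀.
d = 0·(-3) + 0·(-4) + 1·(-3)
  = 0 + 0 - 3
  = -3
Equation: z = -3

z = -3


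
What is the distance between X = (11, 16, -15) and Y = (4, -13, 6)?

d = √[(x₂-x₁)² + (y₂-y₁)² + (z₂-z₁)²]
  = √[(-7)² + (-29)² + 21²]
  = √[49 + 841 + 441]
  = √1331
  ≈ 36.48

36.48


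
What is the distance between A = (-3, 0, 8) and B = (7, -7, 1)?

d = √[(x₂-x₁)² + (y₂-y₁)² + (z₂-z₁)²]
  = √[10² + (-7)² + (-7)²]
  = √[100 + 49 + 49]
  = √198
  ≈ 14.07

14.07


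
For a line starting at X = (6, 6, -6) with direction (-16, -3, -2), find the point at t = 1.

P(t) = X + t·d
  = (6 + (-16)·1, 6 + (-3)·1, -6 + (-2)·1)
  = (6 - 16, 6 - 3, -6 - 2)
  = (-10, 3, -8)

(-10, 3, -8)


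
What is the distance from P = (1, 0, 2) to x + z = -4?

distance = |a·x₀ + b·y₀ + c·z₀ - d| / √(a² + b² + c²)
  = |1·1 + 0·0 + 1·2 - (-4)| / √(1² + 0² + 1²)
  = |1 + 0 + 2 + 4| / √(1 + 0 + 1)
  = |7| / √2
  = 7 / 1.414
  ≈ 4.95

4.95


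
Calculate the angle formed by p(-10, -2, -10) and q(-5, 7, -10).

p·q = (-10)·(-5) + (-2)·7 + (-10)·(-10) = 50 - 14 + 100 = 136
|p| = √((-10)² + (-2)² + (-10)²) = √204 ≈ 14.28
|q| = √((-5)² + 7² + (-10)²) = √174 ≈ 13.19
cos θ = (p·q)/(|p||q|) = 136/(14.28·13.19) ≈ 0.7219
θ = arccos(0.7219) ≈ 43.79°

43.79°


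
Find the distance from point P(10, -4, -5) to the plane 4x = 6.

distance = |a·x₀ + b·y₀ + c·z₀ - d| / √(a² + b² + c²)
  = |4·10 + 0·(-4) + 0·(-5) - 6| / √(4² + 0² + 0²)
  = |40 + 0 + 0 - 6| / √(16 + 0 + 0)
  = |34| / √16
  = 34 / 4
  ≈ 8.5

8.5


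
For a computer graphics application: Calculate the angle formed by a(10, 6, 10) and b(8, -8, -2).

a·b = 10·8 + 6·(-8) + 10·(-2) = 80 - 48 - 20 = 12
|a| = √(10² + 6² + 10²) = √236 ≈ 15.36
|b| = √(8² + (-8)² + (-2)²) = √132 ≈ 11.49
cos θ = (a·b)/(|a||b|) = 12/(15.36·11.49) ≈ 0.06799
θ = arccos(0.06799) ≈ 86.1°

86.1°


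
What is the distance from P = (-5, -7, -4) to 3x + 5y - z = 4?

distance = |a·x₀ + b·y₀ + c·z₀ - d| / √(a² + b² + c²)
  = |3·(-5) + 5·(-7) + (-1)·(-4) - 4| / √(3² + 5² + (-1)²)
  = |-15 - 35 + 4 - 4| / √(9 + 25 + 1)
  = |-50| / √35
  = 50 / 5.916
  ≈ 8.452

8.452


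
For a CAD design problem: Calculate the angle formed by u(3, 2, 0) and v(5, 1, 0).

u·v = 3·5 + 2·1 + 0·0 = 15 + 2 + 0 = 17
|u| = √(3² + 2² + 0²) = √13 ≈ 3.606
|v| = √(5² + 1² + 0²) = √26 ≈ 5.099
cos θ = (u·v)/(|u||v|) = 17/(3.606·5.099) ≈ 0.9247
θ = arccos(0.9247) ≈ 22.38°

22.38°


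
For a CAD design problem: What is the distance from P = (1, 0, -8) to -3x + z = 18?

distance = |a·x₀ + b·y₀ + c·z₀ - d| / √(a² + b² + c²)
  = |(-3)·1 + 0·0 + 1·(-8) - 18| / √((-3)² + 0² + 1²)
  = |-3 + 0 - 8 - 18| / √(9 + 0 + 1)
  = |-29| / √10
  = 29 / 3.162
  ≈ 9.171

9.171


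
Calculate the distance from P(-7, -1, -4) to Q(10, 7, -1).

d = √[(x₂-x₁)² + (y₂-y₁)² + (z₂-z₁)²]
  = √[17² + 8² + 3²]
  = √[289 + 64 + 9]
  = √362
  ≈ 19.03

19.03


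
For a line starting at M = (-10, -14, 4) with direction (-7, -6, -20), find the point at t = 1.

P(t) = M + t·d
  = (-10 + (-7)·1, -14 + (-6)·1, 4 + (-20)·1)
  = (-10 - 7, -14 - 6, 4 - 20)
  = (-17, -20, -16)

(-17, -20, -16)


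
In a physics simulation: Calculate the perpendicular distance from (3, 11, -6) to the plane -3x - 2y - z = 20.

distance = |a·x₀ + b·y₀ + c·z₀ - d| / √(a² + b² + c²)
  = |(-3)·3 + (-2)·11 + (-1)·(-6) - 20| / √((-3)² + (-2)² + (-1)²)
  = |-9 - 22 + 6 - 20| / √(9 + 4 + 1)
  = |-45| / √14
  = 45 / 3.742
  ≈ 12.03

12.03


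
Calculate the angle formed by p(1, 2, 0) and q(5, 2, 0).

p·q = 1·5 + 2·2 + 0·0 = 5 + 4 + 0 = 9
|p| = √(1² + 2² + 0²) = √5 ≈ 2.236
|q| = √(5² + 2² + 0²) = √29 ≈ 5.385
cos θ = (p·q)/(|p||q|) = 9/(2.236·5.385) ≈ 0.7474
θ = arccos(0.7474) ≈ 41.63°

41.63°


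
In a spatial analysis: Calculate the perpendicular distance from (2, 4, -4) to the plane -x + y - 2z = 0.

distance = |a·x₀ + b·y₀ + c·z₀ - d| / √(a² + b² + c²)
  = |(-1)·2 + 1·4 + (-2)·(-4) - 0| / √((-1)² + 1² + (-2)²)
  = |-2 + 4 + 8 + 0| / √(1 + 1 + 4)
  = |10| / √6
  = 10 / 2.449
  ≈ 4.082

4.082


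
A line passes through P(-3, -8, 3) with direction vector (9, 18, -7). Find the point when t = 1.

P(t) = P + t·d
  = (-3 + 9·1, -8 + 18·1, 3 + (-7)·1)
  = (-3 + 9, -8 + 18, 3 - 7)
  = (6, 10, -4)

(6, 10, -4)


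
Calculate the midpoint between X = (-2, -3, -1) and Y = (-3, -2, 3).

M = ((x₁+x₂)/2, (y₁+y₂)/2, (z₁+z₂)/2)
  = ((-2 - 3)/2, (-3 - 2)/2, (-1 + 3)/2)
  = (-5/2, -5/2, 2/2)
  = (-2.5, -2.5, 1)

(-2.5, -2.5, 1)


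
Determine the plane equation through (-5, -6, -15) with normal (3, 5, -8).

The plane through P with normal n = (a, b, c) satisfies n·(r - P) = 0,
i.e. ax + by + cz = a·x₀ + b·y₀ + c·z₀.
d = 3·(-5) + 5·(-6) + (-8)·(-15)
  = -15 - 30 + 120
  = 75
Equation: 3x + 5y - 8z = 75

3x + 5y - 8z = 75


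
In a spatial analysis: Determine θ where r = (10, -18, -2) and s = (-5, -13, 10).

r·s = 10·(-5) + (-18)·(-13) + (-2)·10 = -50 + 234 - 20 = 164
|r| = √(10² + (-18)² + (-2)²) = √428 ≈ 20.69
|s| = √((-5)² + (-13)² + 10²) = √294 ≈ 17.15
cos θ = (r·s)/(|r||s|) = 164/(20.69·17.15) ≈ 0.4623
θ = arccos(0.4623) ≈ 62.46°

62.46°


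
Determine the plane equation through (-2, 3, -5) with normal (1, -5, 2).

The plane through P with normal n = (a, b, c) satisfies n·(r - P) = 0,
i.e. ax + by + cz = a·x₀ + b·y₀ + c·z₀.
d = 1·(-2) + (-5)·3 + 2·(-5)
  = -2 - 15 - 10
  = -27
Equation: x - 5y + 2z = -27

x - 5y + 2z = -27


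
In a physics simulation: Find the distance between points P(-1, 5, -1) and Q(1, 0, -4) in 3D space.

d = √[(x₂-x₁)² + (y₂-y₁)² + (z₂-z₁)²]
  = √[2² + (-5)² + (-3)²]
  = √[4 + 25 + 9]
  = √38
  ≈ 6.164

6.164


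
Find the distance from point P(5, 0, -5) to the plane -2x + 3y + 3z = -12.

distance = |a·x₀ + b·y₀ + c·z₀ - d| / √(a² + b² + c²)
  = |(-2)·5 + 3·0 + 3·(-5) - (-12)| / √((-2)² + 3² + 3²)
  = |-10 + 0 - 15 + 12| / √(4 + 9 + 9)
  = |-13| / √22
  = 13 / 4.69
  ≈ 2.772

2.772


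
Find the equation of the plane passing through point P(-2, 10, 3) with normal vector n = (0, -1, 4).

The plane through P with normal n = (a, b, c) satisfies n·(r - P) = 0,
i.e. ax + by + cz = a·x₀ + b·y₀ + c·z₀.
d = 0·(-2) + (-1)·10 + 4·3
  = 0 - 10 + 12
  = 2
Equation: -y + 4z = 2

-y + 4z = 2
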